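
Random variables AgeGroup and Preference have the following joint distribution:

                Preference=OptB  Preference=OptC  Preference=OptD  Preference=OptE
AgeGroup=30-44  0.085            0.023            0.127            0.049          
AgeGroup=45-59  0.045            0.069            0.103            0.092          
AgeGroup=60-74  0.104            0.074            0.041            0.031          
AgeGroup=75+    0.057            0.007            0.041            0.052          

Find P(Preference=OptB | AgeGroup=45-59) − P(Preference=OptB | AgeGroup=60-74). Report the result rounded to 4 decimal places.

P(AgeGroup=45-59) = 0.045 + 0.069 + 0.103 + 0.092 = 0.309; P(Preference=OptB | AgeGroup=45-59) = 0.045/0.309 = 0.14563.
P(AgeGroup=60-74) = 0.104 + 0.074 + 0.041 + 0.031 = 0.250; P(Preference=OptB | AgeGroup=60-74) = 0.104/0.250 = 0.41600.
Difference = -0.2704.

-0.2704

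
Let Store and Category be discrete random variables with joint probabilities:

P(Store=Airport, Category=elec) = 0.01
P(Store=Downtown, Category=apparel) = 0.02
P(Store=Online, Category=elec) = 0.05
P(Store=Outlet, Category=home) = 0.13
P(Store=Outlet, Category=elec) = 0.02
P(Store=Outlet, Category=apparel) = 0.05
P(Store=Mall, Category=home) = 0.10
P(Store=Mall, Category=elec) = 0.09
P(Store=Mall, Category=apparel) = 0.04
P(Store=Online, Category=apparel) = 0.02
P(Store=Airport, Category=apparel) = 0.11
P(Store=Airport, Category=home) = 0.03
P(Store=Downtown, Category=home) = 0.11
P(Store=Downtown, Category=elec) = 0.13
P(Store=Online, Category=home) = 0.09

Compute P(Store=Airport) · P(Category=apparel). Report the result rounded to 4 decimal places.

0.0360

P(Store=Airport) = 0.11 + 0.01 + 0.03 = 0.15.
P(Category=apparel) = 0.02 + 0.04 + 0.11 + 0.05 + 0.02 = 0.24.
Product: 0.15 × 0.24 = 0.0360.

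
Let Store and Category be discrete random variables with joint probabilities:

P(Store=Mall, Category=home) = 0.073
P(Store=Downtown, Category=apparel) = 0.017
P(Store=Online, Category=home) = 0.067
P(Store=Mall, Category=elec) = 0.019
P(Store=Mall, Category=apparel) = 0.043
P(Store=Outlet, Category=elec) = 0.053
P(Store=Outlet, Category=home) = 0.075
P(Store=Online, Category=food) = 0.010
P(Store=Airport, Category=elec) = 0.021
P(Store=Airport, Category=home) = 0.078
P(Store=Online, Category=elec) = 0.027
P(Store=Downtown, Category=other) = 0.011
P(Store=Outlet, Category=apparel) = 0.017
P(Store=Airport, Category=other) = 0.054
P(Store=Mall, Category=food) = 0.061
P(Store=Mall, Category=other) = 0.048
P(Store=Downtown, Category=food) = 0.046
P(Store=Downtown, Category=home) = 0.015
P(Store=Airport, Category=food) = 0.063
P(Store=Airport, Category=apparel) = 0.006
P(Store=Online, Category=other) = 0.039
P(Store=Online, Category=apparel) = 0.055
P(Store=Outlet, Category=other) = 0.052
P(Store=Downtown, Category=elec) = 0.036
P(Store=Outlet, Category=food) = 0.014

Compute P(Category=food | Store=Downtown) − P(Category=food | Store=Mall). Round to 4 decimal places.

0.1180

P(Store=Downtown) = 0.046 + 0.017 + 0.036 + 0.015 + 0.011 = 0.125; P(Category=food | Store=Downtown) = 0.046/0.125 = 0.36800.
P(Store=Mall) = 0.061 + 0.043 + 0.019 + 0.073 + 0.048 = 0.244; P(Category=food | Store=Mall) = 0.061/0.244 = 0.25000.
Difference = 0.1180.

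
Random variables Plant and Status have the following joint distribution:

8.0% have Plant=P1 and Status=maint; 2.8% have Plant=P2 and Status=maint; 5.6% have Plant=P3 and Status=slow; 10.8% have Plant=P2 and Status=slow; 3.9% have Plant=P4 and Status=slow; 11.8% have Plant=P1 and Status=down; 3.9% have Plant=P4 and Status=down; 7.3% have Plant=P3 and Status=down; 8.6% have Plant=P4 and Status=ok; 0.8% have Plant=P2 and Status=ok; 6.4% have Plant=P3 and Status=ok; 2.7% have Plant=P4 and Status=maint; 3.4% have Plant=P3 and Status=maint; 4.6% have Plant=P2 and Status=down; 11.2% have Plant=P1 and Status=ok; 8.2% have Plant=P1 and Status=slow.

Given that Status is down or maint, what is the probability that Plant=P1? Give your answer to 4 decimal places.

P(Status=down) = 0.118 + 0.046 + 0.073 + 0.039 = 0.276.
P(Status=maint) = 0.080 + 0.028 + 0.034 + 0.027 = 0.169.
P(Status ∈ {down, maint}) = 0.276 + 0.169 = 0.445; P(Plant=P1, Status ∈ {down, maint}) = 0.118 + 0.080 = 0.198.
P(Plant=P1 | Status ∈ {down, maint}) = 0.198/0.445 = 0.4449.

0.4449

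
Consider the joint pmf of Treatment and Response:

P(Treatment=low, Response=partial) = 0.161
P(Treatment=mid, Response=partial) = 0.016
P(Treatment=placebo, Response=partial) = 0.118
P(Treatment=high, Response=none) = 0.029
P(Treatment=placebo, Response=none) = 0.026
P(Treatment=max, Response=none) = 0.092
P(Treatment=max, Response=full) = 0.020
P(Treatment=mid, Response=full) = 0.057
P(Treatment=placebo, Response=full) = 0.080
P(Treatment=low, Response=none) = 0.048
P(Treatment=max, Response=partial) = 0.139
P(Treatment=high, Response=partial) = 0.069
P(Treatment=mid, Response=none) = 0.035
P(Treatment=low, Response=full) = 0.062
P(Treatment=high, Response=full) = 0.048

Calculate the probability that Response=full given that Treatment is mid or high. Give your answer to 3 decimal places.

P(Treatment=mid) = 0.035 + 0.016 + 0.057 = 0.108.
P(Treatment=high) = 0.029 + 0.069 + 0.048 = 0.146.
P(Treatment ∈ {mid, high}) = 0.108 + 0.146 = 0.254; P(Response=full, Treatment ∈ {mid, high}) = 0.057 + 0.048 = 0.105.
P(Response=full | Treatment ∈ {mid, high}) = 0.105/0.254 = 0.413.

0.413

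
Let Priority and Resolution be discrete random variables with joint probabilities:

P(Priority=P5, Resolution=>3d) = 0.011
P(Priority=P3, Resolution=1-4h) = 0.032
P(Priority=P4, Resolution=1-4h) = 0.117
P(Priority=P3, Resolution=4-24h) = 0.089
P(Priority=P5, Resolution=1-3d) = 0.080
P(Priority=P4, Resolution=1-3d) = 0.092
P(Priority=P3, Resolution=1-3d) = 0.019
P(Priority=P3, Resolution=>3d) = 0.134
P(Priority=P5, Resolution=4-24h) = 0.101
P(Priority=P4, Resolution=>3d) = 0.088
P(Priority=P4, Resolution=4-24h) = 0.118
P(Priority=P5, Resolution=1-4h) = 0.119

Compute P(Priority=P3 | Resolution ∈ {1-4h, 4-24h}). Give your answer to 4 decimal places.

0.2101

P(Resolution=1-4h) = 0.032 + 0.117 + 0.119 = 0.268.
P(Resolution=4-24h) = 0.089 + 0.118 + 0.101 = 0.308.
P(Resolution ∈ {1-4h, 4-24h}) = 0.268 + 0.308 = 0.576; P(Priority=P3, Resolution ∈ {1-4h, 4-24h}) = 0.032 + 0.089 = 0.121.
P(Priority=P3 | Resolution ∈ {1-4h, 4-24h}) = 0.121/0.576 = 0.2101.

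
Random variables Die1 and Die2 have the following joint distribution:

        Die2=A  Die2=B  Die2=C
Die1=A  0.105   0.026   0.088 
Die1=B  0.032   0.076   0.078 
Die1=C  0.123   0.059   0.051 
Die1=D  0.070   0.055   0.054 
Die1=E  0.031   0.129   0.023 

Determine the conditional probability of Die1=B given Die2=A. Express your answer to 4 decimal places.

0.0886

P(Die2=A) = 0.105 + 0.032 + 0.123 + 0.070 + 0.031 = 0.361.
P(Die1=B | Die2=A) = 0.032/0.361 = 0.0886.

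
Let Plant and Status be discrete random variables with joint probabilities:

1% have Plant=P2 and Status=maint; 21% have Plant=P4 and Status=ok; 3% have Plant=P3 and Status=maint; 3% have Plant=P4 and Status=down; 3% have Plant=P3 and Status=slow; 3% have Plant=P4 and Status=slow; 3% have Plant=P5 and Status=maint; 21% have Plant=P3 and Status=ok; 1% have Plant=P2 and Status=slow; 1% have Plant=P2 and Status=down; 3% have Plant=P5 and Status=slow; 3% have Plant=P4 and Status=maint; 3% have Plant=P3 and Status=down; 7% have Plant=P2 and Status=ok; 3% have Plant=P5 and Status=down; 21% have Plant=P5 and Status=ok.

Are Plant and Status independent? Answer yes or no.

yes

Every cell satisfies P(Plant,Status) = P(Plant)·P(Status). For instance P(Plant=P4) = 0.30, P(Status=slow) = 0.10, and 0.30×0.10 = 0.03 matches the joint entry. So Plant and Status are independent.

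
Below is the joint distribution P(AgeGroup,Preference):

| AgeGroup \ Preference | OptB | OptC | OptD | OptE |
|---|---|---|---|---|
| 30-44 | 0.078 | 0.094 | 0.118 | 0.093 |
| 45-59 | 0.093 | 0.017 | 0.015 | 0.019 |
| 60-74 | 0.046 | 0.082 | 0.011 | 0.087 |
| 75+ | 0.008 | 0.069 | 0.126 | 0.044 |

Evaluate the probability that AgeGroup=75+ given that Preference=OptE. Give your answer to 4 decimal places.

0.1811

P(Preference=OptE) = 0.093 + 0.019 + 0.087 + 0.044 = 0.243.
P(AgeGroup=75+ | Preference=OptE) = 0.044/0.243 = 0.1811.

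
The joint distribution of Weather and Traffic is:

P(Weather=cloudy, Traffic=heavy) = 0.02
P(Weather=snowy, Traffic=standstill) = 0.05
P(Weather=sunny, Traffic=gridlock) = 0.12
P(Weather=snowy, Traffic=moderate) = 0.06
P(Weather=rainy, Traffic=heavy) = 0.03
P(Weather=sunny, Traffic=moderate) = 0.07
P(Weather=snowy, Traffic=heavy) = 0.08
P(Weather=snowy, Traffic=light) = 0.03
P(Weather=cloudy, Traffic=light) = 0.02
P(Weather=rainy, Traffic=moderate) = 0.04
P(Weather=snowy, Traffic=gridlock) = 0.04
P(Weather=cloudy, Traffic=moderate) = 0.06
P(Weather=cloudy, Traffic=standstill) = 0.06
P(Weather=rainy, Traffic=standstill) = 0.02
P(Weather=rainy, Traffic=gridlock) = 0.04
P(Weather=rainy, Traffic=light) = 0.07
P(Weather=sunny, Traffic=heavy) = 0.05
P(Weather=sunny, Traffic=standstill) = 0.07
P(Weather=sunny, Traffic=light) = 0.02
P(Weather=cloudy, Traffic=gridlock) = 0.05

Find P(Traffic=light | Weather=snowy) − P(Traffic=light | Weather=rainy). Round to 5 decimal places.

-0.23462

P(Weather=snowy) = 0.03 + 0.06 + 0.08 + 0.04 + 0.05 = 0.26; P(Traffic=light | Weather=snowy) = 0.03/0.26 = 0.115385.
P(Weather=rainy) = 0.07 + 0.04 + 0.03 + 0.04 + 0.02 = 0.20; P(Traffic=light | Weather=rainy) = 0.07/0.20 = 0.350000.
Difference = -0.23462.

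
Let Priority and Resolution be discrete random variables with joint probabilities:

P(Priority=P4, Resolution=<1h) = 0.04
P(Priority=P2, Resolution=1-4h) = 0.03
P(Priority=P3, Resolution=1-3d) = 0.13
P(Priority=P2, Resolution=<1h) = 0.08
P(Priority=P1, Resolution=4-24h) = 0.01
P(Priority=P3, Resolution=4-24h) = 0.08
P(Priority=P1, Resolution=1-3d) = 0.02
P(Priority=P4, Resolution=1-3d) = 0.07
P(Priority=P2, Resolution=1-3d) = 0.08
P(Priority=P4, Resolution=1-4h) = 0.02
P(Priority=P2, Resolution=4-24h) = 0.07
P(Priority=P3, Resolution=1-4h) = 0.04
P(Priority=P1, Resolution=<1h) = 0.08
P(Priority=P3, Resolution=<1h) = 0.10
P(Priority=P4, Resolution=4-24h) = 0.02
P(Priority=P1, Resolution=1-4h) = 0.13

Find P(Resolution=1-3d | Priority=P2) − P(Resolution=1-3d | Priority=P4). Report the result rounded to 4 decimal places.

P(Priority=P2) = 0.08 + 0.03 + 0.07 + 0.08 = 0.26; P(Resolution=1-3d | Priority=P2) = 0.08/0.26 = 0.30769.
P(Priority=P4) = 0.04 + 0.02 + 0.02 + 0.07 = 0.15; P(Resolution=1-3d | Priority=P4) = 0.07/0.15 = 0.46667.
Difference = -0.1590.

-0.1590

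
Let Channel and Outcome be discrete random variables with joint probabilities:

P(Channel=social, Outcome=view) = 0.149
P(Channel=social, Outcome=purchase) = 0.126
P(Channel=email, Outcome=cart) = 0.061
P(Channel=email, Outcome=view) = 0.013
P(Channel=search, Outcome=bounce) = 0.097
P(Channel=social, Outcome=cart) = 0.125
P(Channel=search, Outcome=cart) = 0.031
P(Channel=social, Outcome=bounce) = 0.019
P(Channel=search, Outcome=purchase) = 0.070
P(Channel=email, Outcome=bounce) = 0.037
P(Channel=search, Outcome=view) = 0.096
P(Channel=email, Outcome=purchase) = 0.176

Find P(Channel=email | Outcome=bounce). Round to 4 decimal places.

P(Outcome=bounce) = 0.037 + 0.097 + 0.019 = 0.153.
P(Channel=email | Outcome=bounce) = 0.037/0.153 = 0.2418.

0.2418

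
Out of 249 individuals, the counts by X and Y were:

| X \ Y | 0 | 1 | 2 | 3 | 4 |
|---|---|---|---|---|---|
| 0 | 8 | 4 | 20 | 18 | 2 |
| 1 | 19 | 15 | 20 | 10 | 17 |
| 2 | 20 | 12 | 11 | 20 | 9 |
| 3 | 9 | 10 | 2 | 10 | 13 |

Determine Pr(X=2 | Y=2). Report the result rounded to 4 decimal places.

0.2075

Total with Y=2: 20 + 20 + 11 + 2 = 53.
P(X=2 | Y=2) = 11/53 = 0.2075.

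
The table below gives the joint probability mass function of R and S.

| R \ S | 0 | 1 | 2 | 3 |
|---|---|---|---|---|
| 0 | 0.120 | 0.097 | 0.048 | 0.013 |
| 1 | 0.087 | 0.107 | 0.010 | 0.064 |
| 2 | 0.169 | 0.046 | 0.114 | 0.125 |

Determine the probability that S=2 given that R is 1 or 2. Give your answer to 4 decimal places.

0.1717

P(R=1) = 0.087 + 0.107 + 0.010 + 0.064 = 0.268.
P(R=2) = 0.169 + 0.046 + 0.114 + 0.125 = 0.454.
P(R ∈ {1, 2}) = 0.268 + 0.454 = 0.722; P(S=2, R ∈ {1, 2}) = 0.010 + 0.114 = 0.124.
P(S=2 | R ∈ {1, 2}) = 0.124/0.722 = 0.1717.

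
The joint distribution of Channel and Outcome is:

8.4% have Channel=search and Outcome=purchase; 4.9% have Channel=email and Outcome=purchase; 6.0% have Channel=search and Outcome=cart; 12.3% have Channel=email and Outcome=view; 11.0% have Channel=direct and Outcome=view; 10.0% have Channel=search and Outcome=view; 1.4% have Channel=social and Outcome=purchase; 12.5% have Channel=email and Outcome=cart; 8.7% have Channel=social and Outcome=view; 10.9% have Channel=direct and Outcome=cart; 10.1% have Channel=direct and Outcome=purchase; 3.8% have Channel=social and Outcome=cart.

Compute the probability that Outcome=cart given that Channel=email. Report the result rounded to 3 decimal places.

0.421

P(Channel=email) = 0.123 + 0.125 + 0.049 = 0.297.
P(Outcome=cart | Channel=email) = 0.125/0.297 = 0.421.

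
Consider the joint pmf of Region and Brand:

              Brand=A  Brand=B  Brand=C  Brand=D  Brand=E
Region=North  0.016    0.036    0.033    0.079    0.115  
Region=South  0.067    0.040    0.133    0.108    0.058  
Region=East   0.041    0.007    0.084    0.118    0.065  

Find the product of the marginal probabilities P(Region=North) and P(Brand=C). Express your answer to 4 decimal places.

P(Region=North) = 0.016 + 0.036 + 0.033 + 0.079 + 0.115 = 0.279.
P(Brand=C) = 0.033 + 0.133 + 0.084 = 0.250.
Product: 0.279 × 0.250 = 0.0698.

0.0698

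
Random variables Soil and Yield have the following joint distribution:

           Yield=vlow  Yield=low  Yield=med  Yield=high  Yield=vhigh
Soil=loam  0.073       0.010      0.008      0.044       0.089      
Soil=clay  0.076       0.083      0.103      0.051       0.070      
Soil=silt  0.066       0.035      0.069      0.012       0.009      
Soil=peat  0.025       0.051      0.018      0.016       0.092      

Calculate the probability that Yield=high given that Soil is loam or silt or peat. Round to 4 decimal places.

P(Soil=loam) = 0.073 + 0.010 + 0.008 + 0.044 + 0.089 = 0.224.
P(Soil=silt) = 0.066 + 0.035 + 0.069 + 0.012 + 0.009 = 0.191.
P(Soil=peat) = 0.025 + 0.051 + 0.018 + 0.016 + 0.092 = 0.202.
P(Soil ∈ {loam, silt, peat}) = 0.224 + 0.191 + 0.202 = 0.617; P(Yield=high, Soil ∈ {loam, silt, peat}) = 0.044 + 0.012 + 0.016 = 0.072.
P(Yield=high | Soil ∈ {loam, silt, peat}) = 0.072/0.617 = 0.1167.

0.1167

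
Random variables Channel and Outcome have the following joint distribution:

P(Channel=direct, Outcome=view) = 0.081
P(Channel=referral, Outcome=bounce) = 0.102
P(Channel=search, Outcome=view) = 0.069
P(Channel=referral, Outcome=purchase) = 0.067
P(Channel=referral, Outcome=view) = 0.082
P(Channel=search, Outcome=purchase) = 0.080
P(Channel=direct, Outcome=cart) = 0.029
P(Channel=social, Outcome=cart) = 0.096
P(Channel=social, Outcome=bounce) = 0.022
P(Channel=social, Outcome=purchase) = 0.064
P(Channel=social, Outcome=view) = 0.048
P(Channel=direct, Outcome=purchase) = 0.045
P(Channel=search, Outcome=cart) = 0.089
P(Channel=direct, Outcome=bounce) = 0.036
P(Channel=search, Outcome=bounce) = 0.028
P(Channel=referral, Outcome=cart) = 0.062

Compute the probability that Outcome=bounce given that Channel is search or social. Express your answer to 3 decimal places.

0.101

P(Channel=search) = 0.028 + 0.069 + 0.089 + 0.080 = 0.266.
P(Channel=social) = 0.022 + 0.048 + 0.096 + 0.064 = 0.230.
P(Channel ∈ {search, social}) = 0.266 + 0.230 = 0.496; P(Outcome=bounce, Channel ∈ {search, social}) = 0.028 + 0.022 = 0.050.
P(Outcome=bounce | Channel ∈ {search, social}) = 0.050/0.496 = 0.101.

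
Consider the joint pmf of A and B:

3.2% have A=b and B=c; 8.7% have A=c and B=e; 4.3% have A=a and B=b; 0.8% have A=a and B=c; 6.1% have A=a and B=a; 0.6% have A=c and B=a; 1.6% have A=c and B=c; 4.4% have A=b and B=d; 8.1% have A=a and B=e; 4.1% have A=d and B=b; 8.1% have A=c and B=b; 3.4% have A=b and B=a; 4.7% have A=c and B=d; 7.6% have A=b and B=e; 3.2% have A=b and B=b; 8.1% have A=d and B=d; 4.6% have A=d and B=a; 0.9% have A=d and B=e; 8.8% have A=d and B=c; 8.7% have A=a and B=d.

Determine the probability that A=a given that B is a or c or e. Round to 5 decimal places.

P(B=a) = 0.061 + 0.034 + 0.006 + 0.046 = 0.147.
P(B=c) = 0.008 + 0.032 + 0.016 + 0.088 = 0.144.
P(B=e) = 0.081 + 0.076 + 0.087 + 0.009 = 0.253.
P(B ∈ {a, c, e}) = 0.147 + 0.144 + 0.253 = 0.544; P(A=a, B ∈ {a, c, e}) = 0.061 + 0.008 + 0.081 = 0.150.
P(A=a | B ∈ {a, c, e}) = 0.150/0.544 = 0.27574.

0.27574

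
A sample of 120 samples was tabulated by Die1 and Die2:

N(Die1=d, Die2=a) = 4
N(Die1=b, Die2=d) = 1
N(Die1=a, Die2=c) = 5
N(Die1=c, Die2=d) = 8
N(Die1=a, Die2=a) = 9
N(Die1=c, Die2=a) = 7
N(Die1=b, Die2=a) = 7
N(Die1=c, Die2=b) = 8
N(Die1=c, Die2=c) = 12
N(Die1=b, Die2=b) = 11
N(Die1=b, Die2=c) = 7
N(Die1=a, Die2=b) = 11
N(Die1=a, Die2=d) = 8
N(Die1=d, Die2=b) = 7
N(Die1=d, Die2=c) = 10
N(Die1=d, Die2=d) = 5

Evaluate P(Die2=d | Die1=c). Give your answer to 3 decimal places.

Total with Die1=c: 7 + 8 + 12 + 8 = 35.
P(Die2=d | Die1=c) = 8/35 = 0.229.

0.229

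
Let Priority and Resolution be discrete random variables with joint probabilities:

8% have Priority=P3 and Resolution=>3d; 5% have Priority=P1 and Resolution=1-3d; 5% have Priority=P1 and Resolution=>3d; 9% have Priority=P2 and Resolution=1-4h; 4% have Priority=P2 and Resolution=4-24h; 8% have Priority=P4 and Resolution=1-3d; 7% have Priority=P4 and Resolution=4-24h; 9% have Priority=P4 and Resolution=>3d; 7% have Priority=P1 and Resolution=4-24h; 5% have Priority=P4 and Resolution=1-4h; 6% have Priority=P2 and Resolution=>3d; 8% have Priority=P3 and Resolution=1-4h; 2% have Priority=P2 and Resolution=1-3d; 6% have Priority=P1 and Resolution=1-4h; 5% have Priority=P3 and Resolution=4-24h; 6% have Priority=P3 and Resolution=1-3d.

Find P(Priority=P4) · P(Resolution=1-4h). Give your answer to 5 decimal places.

0.08120

P(Priority=P4) = 0.05 + 0.07 + 0.08 + 0.09 = 0.29.
P(Resolution=1-4h) = 0.06 + 0.09 + 0.08 + 0.05 = 0.28.
Product: 0.29 × 0.28 = 0.08120.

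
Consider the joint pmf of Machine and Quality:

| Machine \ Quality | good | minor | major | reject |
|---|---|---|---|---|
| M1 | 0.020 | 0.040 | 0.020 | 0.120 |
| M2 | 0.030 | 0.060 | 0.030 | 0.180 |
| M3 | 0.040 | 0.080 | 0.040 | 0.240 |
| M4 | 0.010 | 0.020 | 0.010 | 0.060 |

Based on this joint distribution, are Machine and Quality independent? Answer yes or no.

yes

Every cell satisfies P(Machine,Quality) = P(Machine)·P(Quality). For instance P(Machine=M4) = 0.100, P(Quality=major) = 0.100, and 0.100×0.100 = 0.010 matches the joint entry. So Machine and Quality are independent.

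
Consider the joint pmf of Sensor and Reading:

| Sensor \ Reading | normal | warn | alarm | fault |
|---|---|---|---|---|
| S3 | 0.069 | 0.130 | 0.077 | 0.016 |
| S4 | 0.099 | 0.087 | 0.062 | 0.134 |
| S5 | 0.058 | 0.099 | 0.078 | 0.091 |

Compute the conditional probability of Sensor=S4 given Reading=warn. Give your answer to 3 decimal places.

0.275

P(Reading=warn) = 0.130 + 0.087 + 0.099 = 0.316.
P(Sensor=S4 | Reading=warn) = 0.087/0.316 = 0.275.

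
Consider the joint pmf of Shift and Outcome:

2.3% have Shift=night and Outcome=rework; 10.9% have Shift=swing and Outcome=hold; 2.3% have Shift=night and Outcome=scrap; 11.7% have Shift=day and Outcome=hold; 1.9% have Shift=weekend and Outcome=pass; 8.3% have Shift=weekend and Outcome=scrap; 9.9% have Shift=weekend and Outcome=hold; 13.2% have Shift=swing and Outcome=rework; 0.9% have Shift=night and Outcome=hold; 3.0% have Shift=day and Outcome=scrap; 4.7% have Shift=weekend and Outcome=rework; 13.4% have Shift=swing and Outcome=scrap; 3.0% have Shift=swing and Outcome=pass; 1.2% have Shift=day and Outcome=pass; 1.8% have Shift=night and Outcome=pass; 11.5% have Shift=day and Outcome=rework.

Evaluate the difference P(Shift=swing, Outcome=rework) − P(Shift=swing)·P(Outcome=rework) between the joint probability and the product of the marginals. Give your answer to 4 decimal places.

0.0036

P(Shift=swing) = 0.030 + 0.132 + 0.134 + 0.109 = 0.405.
P(Outcome=rework) = 0.115 + 0.132 + 0.023 + 0.047 = 0.317.
P(Shift=swing, Outcome=rework) − P(Shift=swing)P(Outcome=rework) = 0.132 − 0.405×0.317 = 0.0036.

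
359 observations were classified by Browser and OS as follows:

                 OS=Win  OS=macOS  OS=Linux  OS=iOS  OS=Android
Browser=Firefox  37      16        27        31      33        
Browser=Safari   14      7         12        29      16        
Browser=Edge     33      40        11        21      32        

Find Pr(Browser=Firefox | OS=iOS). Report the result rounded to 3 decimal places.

0.383

Total with OS=iOS: 31 + 29 + 21 = 81.
P(Browser=Firefox | OS=iOS) = 31/81 = 0.383.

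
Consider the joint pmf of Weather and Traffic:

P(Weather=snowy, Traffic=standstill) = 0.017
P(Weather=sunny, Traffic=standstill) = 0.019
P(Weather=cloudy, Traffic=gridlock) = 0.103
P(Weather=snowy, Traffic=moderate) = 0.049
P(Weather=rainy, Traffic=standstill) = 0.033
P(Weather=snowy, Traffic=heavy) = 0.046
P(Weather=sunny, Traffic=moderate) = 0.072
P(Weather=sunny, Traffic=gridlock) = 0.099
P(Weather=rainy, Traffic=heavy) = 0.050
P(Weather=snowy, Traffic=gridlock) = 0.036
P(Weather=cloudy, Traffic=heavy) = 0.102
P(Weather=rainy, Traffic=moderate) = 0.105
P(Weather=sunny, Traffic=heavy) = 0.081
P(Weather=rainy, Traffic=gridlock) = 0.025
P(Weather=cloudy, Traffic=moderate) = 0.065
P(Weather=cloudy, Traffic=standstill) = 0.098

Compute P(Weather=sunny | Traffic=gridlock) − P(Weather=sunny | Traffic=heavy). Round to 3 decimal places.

0.086

P(Traffic=gridlock) = 0.099 + 0.103 + 0.025 + 0.036 = 0.263; P(Weather=sunny | Traffic=gridlock) = 0.099/0.263 = 0.3764.
P(Traffic=heavy) = 0.081 + 0.102 + 0.050 + 0.046 = 0.279; P(Weather=sunny | Traffic=heavy) = 0.081/0.279 = 0.2903.
Difference = 0.086.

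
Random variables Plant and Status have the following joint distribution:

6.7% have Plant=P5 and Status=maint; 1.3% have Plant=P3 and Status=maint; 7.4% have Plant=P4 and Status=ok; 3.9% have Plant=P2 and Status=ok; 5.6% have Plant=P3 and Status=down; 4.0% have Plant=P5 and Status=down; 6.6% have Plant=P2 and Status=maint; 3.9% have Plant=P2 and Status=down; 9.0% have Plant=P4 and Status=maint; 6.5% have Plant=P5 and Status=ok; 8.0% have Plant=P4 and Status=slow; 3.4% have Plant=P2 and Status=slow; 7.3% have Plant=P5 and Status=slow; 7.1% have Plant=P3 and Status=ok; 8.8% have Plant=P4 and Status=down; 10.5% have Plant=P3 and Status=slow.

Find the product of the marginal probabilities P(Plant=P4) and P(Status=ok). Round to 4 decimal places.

P(Plant=P4) = 0.074 + 0.080 + 0.088 + 0.090 = 0.332.
P(Status=ok) = 0.039 + 0.071 + 0.074 + 0.065 = 0.249.
Product: 0.332 × 0.249 = 0.0827.

0.0827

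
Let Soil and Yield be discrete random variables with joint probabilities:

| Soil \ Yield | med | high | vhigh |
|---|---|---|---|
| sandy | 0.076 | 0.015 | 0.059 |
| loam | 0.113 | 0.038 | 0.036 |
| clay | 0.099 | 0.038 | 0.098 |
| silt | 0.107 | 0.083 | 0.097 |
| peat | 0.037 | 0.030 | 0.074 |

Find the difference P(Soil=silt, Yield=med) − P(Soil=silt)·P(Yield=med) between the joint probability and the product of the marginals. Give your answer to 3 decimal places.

-0.017

P(Soil=silt) = 0.107 + 0.083 + 0.097 = 0.287.
P(Yield=med) = 0.076 + 0.113 + 0.099 + 0.107 + 0.037 = 0.432.
P(Soil=silt, Yield=med) − P(Soil=silt)P(Yield=med) = 0.107 − 0.287×0.432 = -0.017.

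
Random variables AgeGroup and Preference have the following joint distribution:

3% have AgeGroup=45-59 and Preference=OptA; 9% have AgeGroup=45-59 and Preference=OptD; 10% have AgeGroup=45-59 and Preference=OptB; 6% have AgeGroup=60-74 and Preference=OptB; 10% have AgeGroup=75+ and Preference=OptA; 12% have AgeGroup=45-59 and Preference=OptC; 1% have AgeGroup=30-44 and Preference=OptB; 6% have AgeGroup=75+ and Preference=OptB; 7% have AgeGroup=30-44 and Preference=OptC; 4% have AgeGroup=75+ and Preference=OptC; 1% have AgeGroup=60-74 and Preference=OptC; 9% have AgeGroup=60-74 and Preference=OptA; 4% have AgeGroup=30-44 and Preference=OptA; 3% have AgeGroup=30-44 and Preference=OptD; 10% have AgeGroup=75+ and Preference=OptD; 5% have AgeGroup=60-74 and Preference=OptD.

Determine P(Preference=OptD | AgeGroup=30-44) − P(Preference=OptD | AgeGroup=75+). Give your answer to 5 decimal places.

P(AgeGroup=30-44) = 0.04 + 0.01 + 0.07 + 0.03 = 0.15; P(Preference=OptD | AgeGroup=30-44) = 0.03/0.15 = 0.200000.
P(AgeGroup=75+) = 0.10 + 0.06 + 0.04 + 0.10 = 0.30; P(Preference=OptD | AgeGroup=75+) = 0.10/0.30 = 0.333333.
Difference = -0.13333.

-0.13333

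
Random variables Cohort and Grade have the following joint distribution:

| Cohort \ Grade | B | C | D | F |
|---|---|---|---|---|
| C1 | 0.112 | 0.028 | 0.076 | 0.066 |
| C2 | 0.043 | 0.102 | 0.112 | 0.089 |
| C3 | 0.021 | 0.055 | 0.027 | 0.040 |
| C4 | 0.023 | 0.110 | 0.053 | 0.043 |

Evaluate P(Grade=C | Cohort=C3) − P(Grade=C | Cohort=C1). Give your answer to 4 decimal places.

0.2853

P(Cohort=C3) = 0.021 + 0.055 + 0.027 + 0.040 = 0.143; P(Grade=C | Cohort=C3) = 0.055/0.143 = 0.38462.
P(Cohort=C1) = 0.112 + 0.028 + 0.076 + 0.066 = 0.282; P(Grade=C | Cohort=C1) = 0.028/0.282 = 0.09929.
Difference = 0.2853.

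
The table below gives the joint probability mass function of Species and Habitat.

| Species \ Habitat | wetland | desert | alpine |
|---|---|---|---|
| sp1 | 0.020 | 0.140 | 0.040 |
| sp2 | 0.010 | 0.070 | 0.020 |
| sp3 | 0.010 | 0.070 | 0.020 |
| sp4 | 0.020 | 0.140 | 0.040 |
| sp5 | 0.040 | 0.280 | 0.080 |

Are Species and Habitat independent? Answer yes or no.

yes

Every cell satisfies P(Species,Habitat) = P(Species)·P(Habitat). For instance P(Species=sp4) = 0.200, P(Habitat=desert) = 0.700, and 0.200×0.700 = 0.140 matches the joint entry. So Species and Habitat are independent.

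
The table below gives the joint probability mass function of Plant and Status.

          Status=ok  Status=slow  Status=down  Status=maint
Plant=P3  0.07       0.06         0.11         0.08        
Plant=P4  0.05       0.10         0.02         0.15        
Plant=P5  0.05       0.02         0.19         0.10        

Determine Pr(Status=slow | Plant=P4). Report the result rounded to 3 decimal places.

P(Plant=P4) = 0.05 + 0.10 + 0.02 + 0.15 = 0.32.
P(Status=slow | Plant=P4) = 0.10/0.32 = 0.313.

0.313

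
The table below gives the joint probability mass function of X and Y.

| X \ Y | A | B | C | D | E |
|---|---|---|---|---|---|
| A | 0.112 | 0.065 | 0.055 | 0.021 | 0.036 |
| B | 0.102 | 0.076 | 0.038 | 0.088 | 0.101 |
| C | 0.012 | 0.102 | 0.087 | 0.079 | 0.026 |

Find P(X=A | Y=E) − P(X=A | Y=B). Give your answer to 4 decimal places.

-0.0466

P(Y=E) = 0.036 + 0.101 + 0.026 = 0.163; P(X=A | Y=E) = 0.036/0.163 = 0.22086.
P(Y=B) = 0.065 + 0.076 + 0.102 = 0.243; P(X=A | Y=B) = 0.065/0.243 = 0.26749.
Difference = -0.0466.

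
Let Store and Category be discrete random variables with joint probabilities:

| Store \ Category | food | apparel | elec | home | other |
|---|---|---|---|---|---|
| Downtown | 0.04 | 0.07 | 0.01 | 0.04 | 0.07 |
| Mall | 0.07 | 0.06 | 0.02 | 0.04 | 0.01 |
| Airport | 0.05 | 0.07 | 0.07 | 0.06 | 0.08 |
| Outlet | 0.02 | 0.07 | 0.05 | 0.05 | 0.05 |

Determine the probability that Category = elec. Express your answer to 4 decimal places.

P(Category=elec) = 0.01 + 0.02 + 0.07 + 0.05 = 0.15.

0.1500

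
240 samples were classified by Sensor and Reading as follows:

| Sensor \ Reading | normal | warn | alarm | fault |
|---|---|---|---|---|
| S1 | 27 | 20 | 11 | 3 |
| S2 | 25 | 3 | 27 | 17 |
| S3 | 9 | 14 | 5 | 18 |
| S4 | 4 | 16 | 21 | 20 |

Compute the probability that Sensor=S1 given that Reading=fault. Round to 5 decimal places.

0.05172

Total with Reading=fault: 3 + 17 + 18 + 20 = 58.
P(Sensor=S1 | Reading=fault) = 3/58 = 0.05172.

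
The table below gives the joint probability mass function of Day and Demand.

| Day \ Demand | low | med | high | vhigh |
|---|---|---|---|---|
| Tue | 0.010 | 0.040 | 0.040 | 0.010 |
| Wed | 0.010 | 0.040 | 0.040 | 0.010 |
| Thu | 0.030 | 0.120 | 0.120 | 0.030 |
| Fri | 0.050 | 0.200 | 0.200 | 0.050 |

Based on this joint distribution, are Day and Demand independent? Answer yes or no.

Every cell satisfies P(Day,Demand) = P(Day)·P(Demand). For instance P(Day=Wed) = 0.100, P(Demand=high) = 0.400, and 0.100×0.400 = 0.040 matches the joint entry. So Day and Demand are independent.

yes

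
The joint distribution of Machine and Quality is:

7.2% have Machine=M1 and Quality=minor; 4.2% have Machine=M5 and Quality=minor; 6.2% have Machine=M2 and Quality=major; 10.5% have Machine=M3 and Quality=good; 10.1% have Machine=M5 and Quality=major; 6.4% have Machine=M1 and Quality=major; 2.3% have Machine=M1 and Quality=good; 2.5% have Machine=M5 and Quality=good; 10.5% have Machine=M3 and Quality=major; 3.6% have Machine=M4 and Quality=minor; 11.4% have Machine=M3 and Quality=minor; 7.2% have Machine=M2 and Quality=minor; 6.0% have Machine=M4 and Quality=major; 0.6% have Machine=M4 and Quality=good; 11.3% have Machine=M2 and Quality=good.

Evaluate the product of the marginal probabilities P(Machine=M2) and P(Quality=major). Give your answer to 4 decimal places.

0.0968

P(Machine=M2) = 0.113 + 0.072 + 0.062 = 0.247.
P(Quality=major) = 0.064 + 0.062 + 0.105 + 0.060 + 0.101 = 0.392.
Product: 0.247 × 0.392 = 0.0968.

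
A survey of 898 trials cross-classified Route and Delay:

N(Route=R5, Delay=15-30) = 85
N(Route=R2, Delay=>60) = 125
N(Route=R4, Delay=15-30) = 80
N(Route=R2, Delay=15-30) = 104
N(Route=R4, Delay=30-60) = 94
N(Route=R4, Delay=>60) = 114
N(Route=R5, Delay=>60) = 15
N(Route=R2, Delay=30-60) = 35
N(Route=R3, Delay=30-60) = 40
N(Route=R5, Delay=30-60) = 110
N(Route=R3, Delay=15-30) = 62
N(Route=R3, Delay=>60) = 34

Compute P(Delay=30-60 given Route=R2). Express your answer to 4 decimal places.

0.1326

Total with Route=R2: 104 + 35 + 125 = 264.
P(Delay=30-60 | Route=R2) = 35/264 = 0.1326.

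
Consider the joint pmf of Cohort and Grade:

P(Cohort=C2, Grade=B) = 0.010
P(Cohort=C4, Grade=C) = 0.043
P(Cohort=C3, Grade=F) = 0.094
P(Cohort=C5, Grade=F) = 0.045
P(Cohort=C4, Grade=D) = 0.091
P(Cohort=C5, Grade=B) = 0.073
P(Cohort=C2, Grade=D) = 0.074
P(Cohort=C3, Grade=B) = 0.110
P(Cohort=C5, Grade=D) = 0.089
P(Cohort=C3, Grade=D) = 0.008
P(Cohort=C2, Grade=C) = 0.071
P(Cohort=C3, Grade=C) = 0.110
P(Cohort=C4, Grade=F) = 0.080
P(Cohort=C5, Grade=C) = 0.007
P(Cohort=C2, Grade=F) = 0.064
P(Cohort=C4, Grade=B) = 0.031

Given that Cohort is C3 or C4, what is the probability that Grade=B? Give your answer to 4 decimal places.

0.2487

P(Cohort=C3) = 0.110 + 0.110 + 0.008 + 0.094 = 0.322.
P(Cohort=C4) = 0.031 + 0.043 + 0.091 + 0.080 = 0.245.
P(Cohort ∈ {C3, C4}) = 0.322 + 0.245 = 0.567; P(Grade=B, Cohort ∈ {C3, C4}) = 0.110 + 0.031 = 0.141.
P(Grade=B | Cohort ∈ {C3, C4}) = 0.141/0.567 = 0.2487.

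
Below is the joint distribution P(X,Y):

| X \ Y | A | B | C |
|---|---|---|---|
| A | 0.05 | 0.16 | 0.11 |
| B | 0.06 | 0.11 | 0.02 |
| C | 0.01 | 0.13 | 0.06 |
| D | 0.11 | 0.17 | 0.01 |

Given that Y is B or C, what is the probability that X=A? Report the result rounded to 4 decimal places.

0.3506

P(Y=B) = 0.16 + 0.11 + 0.13 + 0.17 = 0.57.
P(Y=C) = 0.11 + 0.02 + 0.06 + 0.01 = 0.20.
P(Y ∈ {B, C}) = 0.57 + 0.20 = 0.77; P(X=A, Y ∈ {B, C}) = 0.16 + 0.11 = 0.27.
P(X=A | Y ∈ {B, C}) = 0.27/0.77 = 0.3506.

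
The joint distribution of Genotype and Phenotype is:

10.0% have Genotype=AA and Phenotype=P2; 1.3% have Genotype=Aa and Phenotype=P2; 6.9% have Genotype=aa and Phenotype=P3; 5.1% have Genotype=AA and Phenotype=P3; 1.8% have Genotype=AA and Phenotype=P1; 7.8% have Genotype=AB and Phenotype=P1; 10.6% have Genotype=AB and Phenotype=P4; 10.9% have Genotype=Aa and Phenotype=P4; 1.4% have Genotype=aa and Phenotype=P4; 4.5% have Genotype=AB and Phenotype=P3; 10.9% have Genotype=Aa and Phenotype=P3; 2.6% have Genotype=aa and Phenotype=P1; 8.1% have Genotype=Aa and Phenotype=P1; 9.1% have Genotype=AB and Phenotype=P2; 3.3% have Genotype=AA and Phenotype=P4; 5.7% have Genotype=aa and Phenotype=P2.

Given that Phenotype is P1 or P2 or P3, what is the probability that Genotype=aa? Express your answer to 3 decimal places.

P(Phenotype=P1) = 0.018 + 0.081 + 0.026 + 0.078 = 0.203.
P(Phenotype=P2) = 0.100 + 0.013 + 0.057 + 0.091 = 0.261.
P(Phenotype=P3) = 0.051 + 0.109 + 0.069 + 0.045 = 0.274.
P(Phenotype ∈ {P1, P2, P3}) = 0.203 + 0.261 + 0.274 = 0.738; P(Genotype=aa, Phenotype ∈ {P1, P2, P3}) = 0.026 + 0.057 + 0.069 = 0.152.
P(Genotype=aa | Phenotype ∈ {P1, P2, P3}) = 0.152/0.738 = 0.206.

0.206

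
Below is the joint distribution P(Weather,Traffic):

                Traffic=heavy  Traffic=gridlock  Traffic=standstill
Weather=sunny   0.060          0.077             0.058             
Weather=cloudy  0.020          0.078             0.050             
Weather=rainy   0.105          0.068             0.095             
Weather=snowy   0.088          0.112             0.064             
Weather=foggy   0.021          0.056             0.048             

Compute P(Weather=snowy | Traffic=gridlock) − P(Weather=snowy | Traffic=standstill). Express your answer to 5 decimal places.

P(Traffic=gridlock) = 0.077 + 0.078 + 0.068 + 0.112 + 0.056 = 0.391; P(Weather=snowy | Traffic=gridlock) = 0.112/0.391 = 0.286445.
P(Traffic=standstill) = 0.058 + 0.050 + 0.095 + 0.064 + 0.048 = 0.315; P(Weather=snowy | Traffic=standstill) = 0.064/0.315 = 0.203175.
Difference = 0.08327.

0.08327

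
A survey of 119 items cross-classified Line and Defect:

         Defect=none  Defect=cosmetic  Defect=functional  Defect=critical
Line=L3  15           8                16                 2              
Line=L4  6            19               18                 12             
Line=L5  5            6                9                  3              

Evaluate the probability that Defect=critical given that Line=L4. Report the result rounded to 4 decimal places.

0.2182

Total with Line=L4: 6 + 19 + 18 + 12 = 55.
P(Defect=critical | Line=L4) = 12/55 = 0.2182.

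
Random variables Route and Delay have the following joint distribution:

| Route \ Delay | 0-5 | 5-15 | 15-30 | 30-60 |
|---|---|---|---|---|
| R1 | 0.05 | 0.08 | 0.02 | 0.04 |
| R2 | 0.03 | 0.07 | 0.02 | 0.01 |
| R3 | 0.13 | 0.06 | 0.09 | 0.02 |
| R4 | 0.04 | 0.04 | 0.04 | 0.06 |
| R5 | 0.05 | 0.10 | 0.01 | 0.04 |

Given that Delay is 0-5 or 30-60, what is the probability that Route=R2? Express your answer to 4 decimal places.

0.0851

P(Delay=0-5) = 0.05 + 0.03 + 0.13 + 0.04 + 0.05 = 0.30.
P(Delay=30-60) = 0.04 + 0.01 + 0.02 + 0.06 + 0.04 = 0.17.
P(Delay ∈ {0-5, 30-60}) = 0.30 + 0.17 = 0.47; P(Route=R2, Delay ∈ {0-5, 30-60}) = 0.03 + 0.01 = 0.04.
P(Route=R2 | Delay ∈ {0-5, 30-60}) = 0.04/0.47 = 0.0851.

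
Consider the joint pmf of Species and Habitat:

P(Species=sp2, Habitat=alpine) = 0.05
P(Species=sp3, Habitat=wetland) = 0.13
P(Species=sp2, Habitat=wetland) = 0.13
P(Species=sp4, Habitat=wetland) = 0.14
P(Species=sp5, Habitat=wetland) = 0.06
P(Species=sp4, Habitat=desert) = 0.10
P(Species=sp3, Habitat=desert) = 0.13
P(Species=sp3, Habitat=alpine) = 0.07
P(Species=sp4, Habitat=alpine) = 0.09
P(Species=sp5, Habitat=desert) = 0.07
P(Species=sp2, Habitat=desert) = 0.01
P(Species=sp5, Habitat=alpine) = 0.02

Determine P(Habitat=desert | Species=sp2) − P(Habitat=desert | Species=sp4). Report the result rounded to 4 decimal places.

-0.2504

P(Species=sp2) = 0.13 + 0.01 + 0.05 = 0.19; P(Habitat=desert | Species=sp2) = 0.01/0.19 = 0.05263.
P(Species=sp4) = 0.14 + 0.10 + 0.09 = 0.33; P(Habitat=desert | Species=sp4) = 0.10/0.33 = 0.30303.
Difference = -0.2504.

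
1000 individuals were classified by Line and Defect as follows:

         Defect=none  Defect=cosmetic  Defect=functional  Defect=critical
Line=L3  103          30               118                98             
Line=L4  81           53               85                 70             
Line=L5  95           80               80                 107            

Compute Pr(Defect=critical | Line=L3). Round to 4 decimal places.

0.2808

Total with Line=L3: 103 + 30 + 118 + 98 = 349.
P(Defect=critical | Line=L3) = 98/349 = 0.2808.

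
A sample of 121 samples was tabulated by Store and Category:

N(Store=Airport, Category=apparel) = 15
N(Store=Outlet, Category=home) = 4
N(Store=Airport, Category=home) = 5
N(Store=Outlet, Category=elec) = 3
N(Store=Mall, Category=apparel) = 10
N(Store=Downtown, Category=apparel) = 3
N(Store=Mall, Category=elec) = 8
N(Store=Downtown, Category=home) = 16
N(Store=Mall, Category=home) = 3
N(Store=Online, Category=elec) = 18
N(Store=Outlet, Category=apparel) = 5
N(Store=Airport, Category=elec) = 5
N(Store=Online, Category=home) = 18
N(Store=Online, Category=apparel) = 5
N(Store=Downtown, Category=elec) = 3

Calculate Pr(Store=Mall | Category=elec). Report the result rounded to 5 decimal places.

Total with Category=elec: 3 + 8 + 5 + 3 + 18 = 37.
P(Store=Mall | Category=elec) = 8/37 = 0.21622.

0.21622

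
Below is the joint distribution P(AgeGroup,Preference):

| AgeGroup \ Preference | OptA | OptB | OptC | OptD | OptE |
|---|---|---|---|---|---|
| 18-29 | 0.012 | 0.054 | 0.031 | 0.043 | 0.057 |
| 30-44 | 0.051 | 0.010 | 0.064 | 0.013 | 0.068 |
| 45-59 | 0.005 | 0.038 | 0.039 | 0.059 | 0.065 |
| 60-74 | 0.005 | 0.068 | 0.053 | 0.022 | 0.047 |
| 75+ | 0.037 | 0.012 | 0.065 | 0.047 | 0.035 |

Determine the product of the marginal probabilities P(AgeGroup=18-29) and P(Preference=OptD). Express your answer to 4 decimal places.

0.0362

P(AgeGroup=18-29) = 0.012 + 0.054 + 0.031 + 0.043 + 0.057 = 0.197.
P(Preference=OptD) = 0.043 + 0.013 + 0.059 + 0.022 + 0.047 = 0.184.
Product: 0.197 × 0.184 = 0.0362.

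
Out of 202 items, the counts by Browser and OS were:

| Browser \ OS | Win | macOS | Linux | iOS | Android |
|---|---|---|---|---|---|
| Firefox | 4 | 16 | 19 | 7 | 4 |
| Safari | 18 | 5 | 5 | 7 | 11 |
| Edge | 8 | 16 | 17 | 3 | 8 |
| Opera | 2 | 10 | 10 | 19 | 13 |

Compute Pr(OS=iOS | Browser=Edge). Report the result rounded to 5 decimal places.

Total with Browser=Edge: 8 + 16 + 17 + 3 + 8 = 52.
P(OS=iOS | Browser=Edge) = 3/52 = 0.05769.

0.05769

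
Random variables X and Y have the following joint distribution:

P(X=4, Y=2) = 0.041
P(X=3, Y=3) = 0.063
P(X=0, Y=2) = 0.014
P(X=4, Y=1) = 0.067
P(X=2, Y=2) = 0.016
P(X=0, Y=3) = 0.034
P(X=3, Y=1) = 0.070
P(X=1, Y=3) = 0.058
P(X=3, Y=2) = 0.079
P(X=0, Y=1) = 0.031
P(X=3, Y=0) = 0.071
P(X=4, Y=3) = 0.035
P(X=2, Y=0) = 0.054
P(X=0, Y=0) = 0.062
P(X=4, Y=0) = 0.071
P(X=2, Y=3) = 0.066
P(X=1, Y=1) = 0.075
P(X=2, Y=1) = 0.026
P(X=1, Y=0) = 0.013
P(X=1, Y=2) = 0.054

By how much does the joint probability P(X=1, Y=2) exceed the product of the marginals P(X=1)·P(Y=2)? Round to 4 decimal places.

P(X=1) = 0.013 + 0.075 + 0.054 + 0.058 = 0.200.
P(Y=2) = 0.014 + 0.054 + 0.016 + 0.079 + 0.041 = 0.204.
P(X=1, Y=2) − P(X=1)P(Y=2) = 0.054 − 0.200×0.204 = 0.0132.

0.0132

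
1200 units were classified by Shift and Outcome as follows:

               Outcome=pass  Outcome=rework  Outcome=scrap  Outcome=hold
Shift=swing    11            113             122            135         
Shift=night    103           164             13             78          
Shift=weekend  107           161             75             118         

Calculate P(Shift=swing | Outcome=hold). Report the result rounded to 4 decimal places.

Total with Outcome=hold: 135 + 78 + 118 = 331.
P(Shift=swing | Outcome=hold) = 135/331 = 0.4079.

0.4079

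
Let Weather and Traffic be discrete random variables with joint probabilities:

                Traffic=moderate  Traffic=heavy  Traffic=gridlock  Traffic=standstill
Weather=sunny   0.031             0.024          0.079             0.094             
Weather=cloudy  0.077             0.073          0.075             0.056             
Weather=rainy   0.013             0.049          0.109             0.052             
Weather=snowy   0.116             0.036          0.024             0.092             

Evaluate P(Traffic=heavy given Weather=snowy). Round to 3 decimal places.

0.134

P(Weather=snowy) = 0.116 + 0.036 + 0.024 + 0.092 = 0.268.
P(Traffic=heavy | Weather=snowy) = 0.036/0.268 = 0.134.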